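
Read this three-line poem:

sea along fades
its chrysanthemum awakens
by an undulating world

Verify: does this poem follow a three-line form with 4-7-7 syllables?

Line 1: sea (1), along (2), fades (1) → 4 ✓
Line 2: its (1), chrysanthemum (4), awakens (3) → 8 (expected 7)
Line 3: by (1), an (1), undulating (4), world (1) → 7 ✓

No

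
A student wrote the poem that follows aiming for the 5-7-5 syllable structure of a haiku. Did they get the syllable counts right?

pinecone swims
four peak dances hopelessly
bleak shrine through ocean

Line 1: pinecone (2), swims (1) → 3 (expected 5)
Line 2: four (1), peak (1), dances (2), hopelessly (3) → 7 ✓
Line 3: bleak (1), shrine (1), through (1), ocean (2) → 5 ✓

No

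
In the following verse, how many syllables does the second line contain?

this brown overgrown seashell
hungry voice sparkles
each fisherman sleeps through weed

5

The second line: hungry (2), voice (1), sparkles (2) → 5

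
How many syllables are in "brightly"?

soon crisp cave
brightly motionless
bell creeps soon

2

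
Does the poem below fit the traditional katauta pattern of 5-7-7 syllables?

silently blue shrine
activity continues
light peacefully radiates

Line 1: silently (3), blue (1), shrine (1) → 5 ✓
Line 2: activity (4), continues (3) → 7 ✓
Line 3: light (1), peacefully (3), radiates (3) → 7 ✓

Yes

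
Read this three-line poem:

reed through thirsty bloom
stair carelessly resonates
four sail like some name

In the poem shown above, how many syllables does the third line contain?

The third line: "four sail like some name": 1+1+1+1+1 = 5

5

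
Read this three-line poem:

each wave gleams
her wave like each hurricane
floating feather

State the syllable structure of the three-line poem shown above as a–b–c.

3–7–4

Line 1: "each wave gleams": 1+1+1 = 3
Line 2: "her wave like each hurricane": 1+1+1+1+3 = 7
Line 3: "floating feather": 2+2 = 4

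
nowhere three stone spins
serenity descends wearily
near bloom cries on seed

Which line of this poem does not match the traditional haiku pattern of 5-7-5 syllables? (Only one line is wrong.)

Line 1: nowhere(2) + three(1) + stone(1) + spins(1) = 5 ✓
Line 2: serenity(4) + descends(2) + wearily(3) = 9 (expected 7)
Line 3: near(1) + bloom(1) + cries(1) + on(1) + seed(1) = 5 ✓

The second line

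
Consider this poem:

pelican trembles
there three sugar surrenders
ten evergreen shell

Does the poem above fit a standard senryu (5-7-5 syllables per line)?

Line 1: pelican (3), trembles (2) → 5 ✓
Line 2: there (1), three (1), sugar (2), surrenders (3) → 7 ✓
Line 3: ten (1), evergreen (3), shell (1) → 5 ✓

Yes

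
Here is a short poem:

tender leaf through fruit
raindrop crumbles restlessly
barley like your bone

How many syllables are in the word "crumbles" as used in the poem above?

2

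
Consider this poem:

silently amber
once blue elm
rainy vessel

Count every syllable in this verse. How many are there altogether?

Line 1: silently (3), amber (2) → 5
Line 2: once (1), blue (1), elm (1) → 3
Line 3: rainy (2), vessel (2) → 4
Total: 5 + 3 + 4 = 12

12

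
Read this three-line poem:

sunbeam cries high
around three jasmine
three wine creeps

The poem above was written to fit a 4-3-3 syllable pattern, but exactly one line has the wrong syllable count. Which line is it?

Line 1: "sunbeam cries high": 2+1+1 = 4 ✓
Line 2: "around three jasmine": 2+1+2 = 5 (expected 3)
Line 3: "three wine creeps": 1+1+1 = 3 ✓

The second line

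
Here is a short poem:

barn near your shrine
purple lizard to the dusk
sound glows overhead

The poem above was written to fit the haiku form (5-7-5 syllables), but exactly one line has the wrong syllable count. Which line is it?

Line 1: barn(1) + near(1) + your(1) + shrine(1) = 4 (expected 5)
Line 2: purple(2) + lizard(2) + to(1) + the(1) + dusk(1) = 7 ✓
Line 3: sound(1) + glows(1) + overhead(3) = 5 ✓

The first line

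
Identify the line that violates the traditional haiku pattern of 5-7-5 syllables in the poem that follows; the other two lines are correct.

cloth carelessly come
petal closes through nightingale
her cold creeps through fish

Line 2

Line 1: cloth (1), carelessly (3), come (1) → 5 ✓
Line 2: petal (2), closes (2), through (1), nightingale (3) → 8 (expected 7)
Line 3: her (1), cold (1), creeps (1), through (1), fish (1) → 5 ✓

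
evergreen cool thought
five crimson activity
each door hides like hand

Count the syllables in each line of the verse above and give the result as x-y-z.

Line 1: "evergreen cool thought": 3+1+1 = 5
Line 2: "five crimson activity": 1+2+4 = 7
Line 3: "each door hides like hand": 1+1+1+1+1 = 5

5-7-5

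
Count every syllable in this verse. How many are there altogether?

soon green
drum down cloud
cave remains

8

Line 1: soon(1) + green(1) = 2
Line 2: drum(1) + down(1) + cloud(1) = 3
Line 3: cave(1) + remains(2) = 3
Total: 2 + 3 + 3 = 8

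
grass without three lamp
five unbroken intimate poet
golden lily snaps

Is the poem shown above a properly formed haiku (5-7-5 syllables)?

Line 1: grass(1) + without(2) + three(1) + lamp(1) = 5 ✓
Line 2: five(1) + unbroken(3) + intimate(3) + poet(2) = 9 (expected 7)
Line 3: golden(2) + lily(2) + snaps(1) = 5 ✓

No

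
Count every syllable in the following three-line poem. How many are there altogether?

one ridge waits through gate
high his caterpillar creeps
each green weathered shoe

17

Line 1: one (1), ridge (1), waits (1), through (1), gate (1) → 5
Line 2: high (1), his (1), caterpillar (4), creeps (1) → 7
Line 3: each (1), green (1), weathered (2), shoe (1) → 5
Total: 5 + 7 + 5 = 17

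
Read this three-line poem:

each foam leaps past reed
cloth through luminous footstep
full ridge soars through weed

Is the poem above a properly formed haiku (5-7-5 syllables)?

Line 1: "each foam leaps past reed": 1+1+1+1+1 = 5 ✓
Line 2: "cloth through luminous footstep": 1+1+3+2 = 7 ✓
Line 3: "full ridge soars through weed": 1+1+1+1+1 = 5 ✓

Yes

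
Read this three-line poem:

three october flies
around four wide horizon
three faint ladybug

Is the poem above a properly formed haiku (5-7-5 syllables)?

Yes

Line 1: three (1), october (3), flies (1) → 5 ✓
Line 2: around (2), four (1), wide (1), horizon (3) → 7 ✓
Line 3: three (1), faint (1), ladybug (3) → 5 ✓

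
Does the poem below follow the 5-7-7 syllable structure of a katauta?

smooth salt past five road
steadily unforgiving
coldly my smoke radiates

Yes

Line 1: "smooth salt past five road": 1+1+1+1+1 = 5 ✓
Line 2: "steadily unforgiving": 3+4 = 7 ✓
Line 3: "coldly my smoke radiates": 2+1+1+3 = 7 ✓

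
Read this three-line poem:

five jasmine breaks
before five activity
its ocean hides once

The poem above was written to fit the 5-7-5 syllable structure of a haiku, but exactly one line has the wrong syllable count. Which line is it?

Line 1

Line 1: five (1), jasmine (2), breaks (1) → 4 (expected 5)
Line 2: before (2), five (1), activity (4) → 7 ✓
Line 3: its (1), ocean (2), hides (1), once (1) → 5 ✓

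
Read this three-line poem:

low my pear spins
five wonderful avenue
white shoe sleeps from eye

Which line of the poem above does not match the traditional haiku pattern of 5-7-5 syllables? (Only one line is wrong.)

Line 1

Line 1: low(1) + my(1) + pear(1) + spins(1) = 4 (expected 5)
Line 2: five(1) + wonderful(3) + avenue(3) = 7 ✓
Line 3: white(1) + shoe(1) + sleeps(1) + from(1) + eye(1) = 5 ✓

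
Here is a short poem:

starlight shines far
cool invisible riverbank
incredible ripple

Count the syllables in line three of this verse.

6

Line three: "incredible ripple": 4+2 = 6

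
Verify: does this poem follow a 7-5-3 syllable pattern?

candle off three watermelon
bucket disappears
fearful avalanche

No

Line 1: candle (2), off (1), three (1), watermelon (4) → 8 (expected 7)
Line 2: bucket (2), disappears (3) → 5 ✓
Line 3: fearful (2), avalanche (3) → 5 (expected 3)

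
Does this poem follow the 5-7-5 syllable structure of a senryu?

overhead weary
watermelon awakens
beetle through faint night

Yes

Line 1: "overhead weary": 3+2 = 5 ✓
Line 2: "watermelon awakens": 4+3 = 7 ✓
Line 3: "beetle through faint night": 2+1+1+1 = 5 ✓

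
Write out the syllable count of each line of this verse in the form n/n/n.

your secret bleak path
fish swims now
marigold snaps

Line 1: "your secret bleak path": 1+2+1+1 = 5
Line 2: "fish swims now": 1+1+1 = 3
Line 3: "marigold snaps": 3+1 = 4

5/3/4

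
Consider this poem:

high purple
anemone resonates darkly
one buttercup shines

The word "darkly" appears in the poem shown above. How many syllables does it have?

2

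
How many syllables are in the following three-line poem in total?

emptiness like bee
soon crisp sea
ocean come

11

Line 1: "emptiness like bee": 3+1+1 = 5
Line 2: "soon crisp sea": 1+1+1 = 3
Line 3: "ocean come": 2+1 = 3
Total: 5 + 3 + 3 = 11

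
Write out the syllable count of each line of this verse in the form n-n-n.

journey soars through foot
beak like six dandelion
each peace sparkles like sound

Line 1: journey(2) + soars(1) + through(1) + foot(1) = 5
Line 2: beak(1) + like(1) + six(1) + dandelion(4) = 7
Line 3: each(1) + peace(1) + sparkles(2) + like(1) + sound(1) = 6

5-7-6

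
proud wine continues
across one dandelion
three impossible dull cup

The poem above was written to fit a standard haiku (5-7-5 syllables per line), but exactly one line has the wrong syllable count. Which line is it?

Line 3

Line 1: proud (1), wine (1), continues (3) → 5 ✓
Line 2: across (2), one (1), dandelion (4) → 7 ✓
Line 3: three (1), impossible (4), dull (1), cup (1) → 7 (expected 5)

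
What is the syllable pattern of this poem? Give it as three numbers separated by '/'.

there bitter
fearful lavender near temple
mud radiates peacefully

Line 1: "there bitter": 1+2 = 3
Line 2: "fearful lavender near temple": 2+3+1+2 = 8
Line 3: "mud radiates peacefully": 1+3+3 = 7

3/8/7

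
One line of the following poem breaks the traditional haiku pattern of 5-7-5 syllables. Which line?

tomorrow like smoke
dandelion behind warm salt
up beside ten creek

Line 1: "tomorrow like smoke": 3+1+1 = 5 ✓
Line 2: "dandelion behind warm salt": 4+2+1+1 = 8 (expected 7)
Line 3: "up beside ten creek": 1+2+1+1 = 5 ✓

Line 2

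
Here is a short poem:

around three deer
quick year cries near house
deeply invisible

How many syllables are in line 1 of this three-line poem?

Line 1: around (2), three (1), deer (1) → 4

4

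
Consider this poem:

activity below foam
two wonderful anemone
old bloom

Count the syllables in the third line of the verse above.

The third line: old (1), bloom (1) → 2

2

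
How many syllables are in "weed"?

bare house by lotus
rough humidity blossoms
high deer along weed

1

"weed" has 1 syllable.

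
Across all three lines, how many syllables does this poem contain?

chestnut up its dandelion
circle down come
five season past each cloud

Line 1: chestnut(2) + up(1) + its(1) + dandelion(4) = 8
Line 2: circle(2) + down(1) + come(1) = 4
Line 3: five(1) + season(2) + past(1) + each(1) + cloud(1) = 6
Total: 8 + 4 + 6 = 18

18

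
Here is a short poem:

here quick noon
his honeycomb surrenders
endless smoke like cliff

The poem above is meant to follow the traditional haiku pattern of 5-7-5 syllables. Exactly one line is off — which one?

Line 1

Line 1: here(1) + quick(1) + noon(1) = 3 (expected 5)
Line 2: his(1) + honeycomb(3) + surrenders(3) = 7 ✓
Line 3: endless(2) + smoke(1) + like(1) + cliff(1) = 5 ✓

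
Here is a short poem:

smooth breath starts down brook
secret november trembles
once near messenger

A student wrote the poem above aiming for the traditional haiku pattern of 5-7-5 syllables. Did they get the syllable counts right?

Line 1: "smooth breath starts down brook": 1+1+1+1+1 = 5 ✓
Line 2: "secret november trembles": 2+3+2 = 7 ✓
Line 3: "once near messenger": 1+1+3 = 5 ✓

Yes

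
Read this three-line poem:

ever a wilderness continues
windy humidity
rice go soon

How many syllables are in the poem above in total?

18

Line 1: ever(2) + a(1) + wilderness(3) + continues(3) = 9
Line 2: windy(2) + humidity(4) = 6
Line 3: rice(1) + go(1) + soon(1) = 3
Total: 9 + 6 + 3 = 18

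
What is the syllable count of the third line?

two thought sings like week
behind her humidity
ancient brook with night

The third line: "ancient brook with night": 2+1+1+1 = 5

5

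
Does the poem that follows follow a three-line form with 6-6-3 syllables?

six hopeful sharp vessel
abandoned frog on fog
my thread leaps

Yes

Line 1: "six hopeful sharp vessel": 1+2+1+2 = 6 ✓
Line 2: "abandoned frog on fog": 3+1+1+1 = 6 ✓
Line 3: "my thread leaps": 1+1+1 = 3 ✓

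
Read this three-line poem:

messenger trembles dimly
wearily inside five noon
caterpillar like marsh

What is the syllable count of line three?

6

Line three: "caterpillar like marsh": 4+1+1 = 6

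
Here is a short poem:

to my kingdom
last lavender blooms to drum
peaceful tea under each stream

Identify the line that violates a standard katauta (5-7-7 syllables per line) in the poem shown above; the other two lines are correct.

The first line

Line 1: "to my kingdom": 1+1+2 = 4 (expected 5)
Line 2: "last lavender blooms to drum": 1+3+1+1+1 = 7 ✓
Line 3: "peaceful tea under each stream": 2+1+2+1+1 = 7 ✓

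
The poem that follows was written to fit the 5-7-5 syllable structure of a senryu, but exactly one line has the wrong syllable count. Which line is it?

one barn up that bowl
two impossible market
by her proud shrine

Line 1: "one barn up that bowl": 1+1+1+1+1 = 5 ✓
Line 2: "two impossible market": 1+4+2 = 7 ✓
Line 3: "by her proud shrine": 1+1+1+1 = 4 (expected 5)

The third line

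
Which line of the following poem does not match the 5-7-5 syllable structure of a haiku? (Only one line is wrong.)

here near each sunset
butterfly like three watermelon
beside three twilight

Line 2

Line 1: "here near each sunset": 1+1+1+2 = 5 ✓
Line 2: "butterfly like three watermelon": 3+1+1+4 = 9 (expected 7)
Line 3: "beside three twilight": 2+1+2 = 5 ✓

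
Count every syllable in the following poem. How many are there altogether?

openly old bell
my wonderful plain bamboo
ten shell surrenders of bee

Line 1: openly(3) + old(1) + bell(1) = 5
Line 2: my(1) + wonderful(3) + plain(1) + bamboo(2) = 7
Line 3: ten(1) + shell(1) + surrenders(3) + of(1) + bee(1) = 7
Total: 5 + 7 + 7 = 19

19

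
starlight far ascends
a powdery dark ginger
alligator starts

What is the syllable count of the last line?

The last line: alligator (4), starts (1) → 5

5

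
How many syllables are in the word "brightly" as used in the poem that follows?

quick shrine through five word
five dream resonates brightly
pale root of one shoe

2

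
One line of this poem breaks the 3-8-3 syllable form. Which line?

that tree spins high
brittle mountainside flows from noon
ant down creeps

Line 1

Line 1: that(1) + tree(1) + spins(1) + high(1) = 4 (expected 3)
Line 2: brittle(2) + mountainside(3) + flows(1) + from(1) + noon(1) = 8 ✓
Line 3: ant(1) + down(1) + creeps(1) = 3 ✓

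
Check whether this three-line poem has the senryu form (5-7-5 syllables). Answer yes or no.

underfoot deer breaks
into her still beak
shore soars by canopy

Line 1: underfoot(3) + deer(1) + breaks(1) = 5 ✓
Line 2: into(2) + her(1) + still(1) + beak(1) = 5 (expected 7)
Line 3: shore(1) + soars(1) + by(1) + canopy(3) = 6 (expected 5)

No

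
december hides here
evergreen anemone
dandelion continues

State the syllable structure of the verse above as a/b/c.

Line 1: december (3), hides (1), here (1) → 5
Line 2: evergreen (3), anemone (4) → 7
Line 3: dandelion (4), continues (3) → 7

5/7/7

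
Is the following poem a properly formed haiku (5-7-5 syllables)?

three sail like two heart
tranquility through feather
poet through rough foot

Yes

Line 1: three(1) + sail(1) + like(1) + two(1) + heart(1) = 5 ✓
Line 2: tranquility(4) + through(1) + feather(2) = 7 ✓
Line 3: poet(2) + through(1) + rough(1) + foot(1) = 5 ✓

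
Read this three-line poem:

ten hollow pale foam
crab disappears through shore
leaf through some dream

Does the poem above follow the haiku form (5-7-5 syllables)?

Line 1: ten(1) + hollow(2) + pale(1) + foam(1) = 5 ✓
Line 2: crab(1) + disappears(3) + through(1) + shore(1) = 6 (expected 7)
Line 3: leaf(1) + through(1) + some(1) + dream(1) = 4 (expected 5)

No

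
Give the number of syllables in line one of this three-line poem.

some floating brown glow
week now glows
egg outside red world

Line one: some (1), floating (2), brown (1), glow (1) → 5

5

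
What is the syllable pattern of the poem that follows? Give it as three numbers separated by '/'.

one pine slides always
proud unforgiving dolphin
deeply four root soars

Line 1: one (1), pine (1), slides (1), always (2) → 5
Line 2: proud (1), unforgiving (4), dolphin (2) → 7
Line 3: deeply (2), four (1), root (1), soars (1) → 5

5/7/5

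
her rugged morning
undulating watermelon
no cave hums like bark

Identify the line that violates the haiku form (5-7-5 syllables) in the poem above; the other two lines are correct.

Line 2

Line 1: her (1), rugged (2), morning (2) → 5 ✓
Line 2: undulating (4), watermelon (4) → 8 (expected 7)
Line 3: no (1), cave (1), hums (1), like (1), bark (1) → 5 ✓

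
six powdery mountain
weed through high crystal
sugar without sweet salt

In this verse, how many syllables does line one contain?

6

Line one: "six powdery mountain": 1+3+2 = 6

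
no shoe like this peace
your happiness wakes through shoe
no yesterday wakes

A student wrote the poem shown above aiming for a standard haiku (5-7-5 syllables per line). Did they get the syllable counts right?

Yes

Line 1: no (1), shoe (1), like (1), this (1), peace (1) → 5 ✓
Line 2: your (1), happiness (3), wakes (1), through (1), shoe (1) → 7 ✓
Line 3: no (1), yesterday (3), wakes (1) → 5 ✓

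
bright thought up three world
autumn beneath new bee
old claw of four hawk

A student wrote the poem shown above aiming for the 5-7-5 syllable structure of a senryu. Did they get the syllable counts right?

No

Line 1: bright(1) + thought(1) + up(1) + three(1) + world(1) = 5 ✓
Line 2: autumn(2) + beneath(2) + new(1) + bee(1) = 6 (expected 7)
Line 3: old(1) + claw(1) + of(1) + four(1) + hawk(1) = 5 ✓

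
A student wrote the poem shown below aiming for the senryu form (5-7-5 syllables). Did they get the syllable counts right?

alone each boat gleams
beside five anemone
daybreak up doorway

Line 1: alone(2) + each(1) + boat(1) + gleams(1) = 5 ✓
Line 2: beside(2) + five(1) + anemone(4) = 7 ✓
Line 3: daybreak(2) + up(1) + doorway(2) = 5 ✓

Yes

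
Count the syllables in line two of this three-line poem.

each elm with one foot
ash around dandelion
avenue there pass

7

Line two: "ash around dandelion": 1+2+4 = 7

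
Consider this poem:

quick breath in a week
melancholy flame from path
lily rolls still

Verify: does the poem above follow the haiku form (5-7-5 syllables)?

No

Line 1: "quick breath in a week": 1+1+1+1+1 = 5 ✓
Line 2: "melancholy flame from path": 4+1+1+1 = 7 ✓
Line 3: "lily rolls still": 2+1+1 = 4 (expected 5)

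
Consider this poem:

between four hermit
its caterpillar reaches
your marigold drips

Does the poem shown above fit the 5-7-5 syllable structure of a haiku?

Line 1: "between four hermit": 2+1+2 = 5 ✓
Line 2: "its caterpillar reaches": 1+4+2 = 7 ✓
Line 3: "your marigold drips": 1+3+1 = 5 ✓

Yes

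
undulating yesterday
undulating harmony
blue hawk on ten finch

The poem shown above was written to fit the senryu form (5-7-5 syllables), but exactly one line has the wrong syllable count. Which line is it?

Line 1: "undulating yesterday": 4+3 = 7 (expected 5)
Line 2: "undulating harmony": 4+3 = 7 ✓
Line 3: "blue hawk on ten finch": 1+1+1+1+1 = 5 ✓

Line 1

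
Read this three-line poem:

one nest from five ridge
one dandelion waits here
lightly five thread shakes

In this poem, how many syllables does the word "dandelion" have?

"dandelion" has 4 syllables.

4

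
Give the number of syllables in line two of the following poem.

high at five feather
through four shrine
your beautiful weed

Line two: through(1) + four(1) + shrine(1) = 3

3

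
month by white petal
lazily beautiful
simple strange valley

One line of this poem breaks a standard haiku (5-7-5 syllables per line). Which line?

The second line

Line 1: "month by white petal": 1+1+1+2 = 5 ✓
Line 2: "lazily beautiful": 3+3 = 6 (expected 7)
Line 3: "simple strange valley": 2+1+2 = 5 ✓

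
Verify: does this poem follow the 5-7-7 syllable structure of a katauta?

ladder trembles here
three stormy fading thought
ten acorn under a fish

No

Line 1: ladder (2), trembles (2), here (1) → 5 ✓
Line 2: three (1), stormy (2), fading (2), thought (1) → 6 (expected 7)
Line 3: ten (1), acorn (2), under (2), a (1), fish (1) → 7 ✓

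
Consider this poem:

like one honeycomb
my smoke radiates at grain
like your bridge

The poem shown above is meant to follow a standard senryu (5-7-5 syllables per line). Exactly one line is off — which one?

Line 1: "like one honeycomb": 1+1+3 = 5 ✓
Line 2: "my smoke radiates at grain": 1+1+3+1+1 = 7 ✓
Line 3: "like your bridge": 1+1+1 = 3 (expected 5)

The third line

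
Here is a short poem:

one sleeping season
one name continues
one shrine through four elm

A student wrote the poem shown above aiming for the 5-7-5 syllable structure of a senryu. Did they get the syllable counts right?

No

Line 1: one(1) + sleeping(2) + season(2) = 5 ✓
Line 2: one(1) + name(1) + continues(3) = 5 (expected 7)
Line 3: one(1) + shrine(1) + through(1) + four(1) + elm(1) = 5 ✓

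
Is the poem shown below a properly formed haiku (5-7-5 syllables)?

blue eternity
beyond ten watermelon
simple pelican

Line 1: blue (1), eternity (4) → 5 ✓
Line 2: beyond (2), ten (1), watermelon (4) → 7 ✓
Line 3: simple (2), pelican (3) → 5 ✓

Yes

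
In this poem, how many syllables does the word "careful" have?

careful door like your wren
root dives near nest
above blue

2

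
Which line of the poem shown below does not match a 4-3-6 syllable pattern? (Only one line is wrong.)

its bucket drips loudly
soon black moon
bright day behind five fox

Line 1: its(1) + bucket(2) + drips(1) + loudly(2) = 6 (expected 4)
Line 2: soon(1) + black(1) + moon(1) = 3 ✓
Line 3: bright(1) + day(1) + behind(2) + five(1) + fox(1) = 6 ✓

Line 1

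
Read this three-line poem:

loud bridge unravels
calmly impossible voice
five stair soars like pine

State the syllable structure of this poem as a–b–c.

5–7–5

Line 1: loud (1), bridge (1), unravels (3) → 5
Line 2: calmly (2), impossible (4), voice (1) → 7
Line 3: five (1), stair (1), soars (1), like (1), pine (1) → 5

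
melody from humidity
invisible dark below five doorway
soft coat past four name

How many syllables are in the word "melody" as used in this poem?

3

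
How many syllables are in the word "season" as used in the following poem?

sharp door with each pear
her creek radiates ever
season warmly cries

"season" has 2 syllables.

2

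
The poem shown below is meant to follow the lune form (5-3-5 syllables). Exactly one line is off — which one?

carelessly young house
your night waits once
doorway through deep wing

Line 2

Line 1: carelessly (3), young (1), house (1) → 5 ✓
Line 2: your (1), night (1), waits (1), once (1) → 4 (expected 3)
Line 3: doorway (2), through (1), deep (1), wing (1) → 5 ✓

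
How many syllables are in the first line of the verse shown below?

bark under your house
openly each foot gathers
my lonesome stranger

5

The first line: "bark under your house": 1+2+1+1 = 5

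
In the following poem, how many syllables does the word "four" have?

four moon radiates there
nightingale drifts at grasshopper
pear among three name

1

"four" has 1 syllable.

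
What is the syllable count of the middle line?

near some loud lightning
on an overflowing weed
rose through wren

7

The middle line: "on an overflowing weed": 1+1+4+1 = 7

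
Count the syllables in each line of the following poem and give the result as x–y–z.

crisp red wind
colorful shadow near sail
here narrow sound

Line 1: "crisp red wind": 1+1+1 = 3
Line 2: "colorful shadow near sail": 3+2+1+1 = 7
Line 3: "here narrow sound": 1+2+1 = 4

3–7–4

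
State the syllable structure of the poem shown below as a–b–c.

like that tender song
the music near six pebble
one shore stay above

5–7–5

Line 1: like (1), that (1), tender (2), song (1) → 5
Line 2: the (1), music (2), near (1), six (1), pebble (2) → 7
Line 3: one (1), shore (1), stay (1), above (2) → 5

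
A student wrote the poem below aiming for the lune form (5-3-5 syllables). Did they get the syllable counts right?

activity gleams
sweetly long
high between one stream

Line 1: "activity gleams": 4+1 = 5 ✓
Line 2: "sweetly long": 2+1 = 3 ✓
Line 3: "high between one stream": 1+2+1+1 = 5 ✓

Yes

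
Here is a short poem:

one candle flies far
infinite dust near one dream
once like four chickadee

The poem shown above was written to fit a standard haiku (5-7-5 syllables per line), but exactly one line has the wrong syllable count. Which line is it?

Line 1: "one candle flies far": 1+2+1+1 = 5 ✓
Line 2: "infinite dust near one dream": 3+1+1+1+1 = 7 ✓
Line 3: "once like four chickadee": 1+1+1+3 = 6 (expected 5)

The third line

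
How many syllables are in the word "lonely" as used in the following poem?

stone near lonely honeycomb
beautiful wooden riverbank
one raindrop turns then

"lonely" has 2 syllables.

2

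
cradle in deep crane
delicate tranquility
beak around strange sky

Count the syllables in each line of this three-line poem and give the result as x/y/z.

5/7/5

Line 1: cradle (2), in (1), deep (1), crane (1) → 5
Line 2: delicate (3), tranquility (4) → 7
Line 3: beak (1), around (2), strange (1), sky (1) → 5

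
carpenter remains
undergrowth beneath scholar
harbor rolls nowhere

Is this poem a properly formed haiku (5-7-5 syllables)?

Line 1: carpenter (3), remains (2) → 5 ✓
Line 2: undergrowth (3), beneath (2), scholar (2) → 7 ✓
Line 3: harbor (2), rolls (1), nowhere (2) → 5 ✓

Yes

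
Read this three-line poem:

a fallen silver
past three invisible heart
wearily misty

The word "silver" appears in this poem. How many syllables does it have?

2

"silver" has 2 syllables.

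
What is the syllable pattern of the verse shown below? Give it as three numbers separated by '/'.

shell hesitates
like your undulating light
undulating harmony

Line 1: "shell hesitates": 1+3 = 4
Line 2: "like your undulating light": 1+1+4+1 = 7
Line 3: "undulating harmony": 4+3 = 7

4/7/7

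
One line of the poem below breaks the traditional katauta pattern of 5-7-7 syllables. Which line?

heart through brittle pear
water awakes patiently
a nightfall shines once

Line 1: heart (1), through (1), brittle (2), pear (1) → 5 ✓
Line 2: water (2), awakes (2), patiently (3) → 7 ✓
Line 3: a (1), nightfall (2), shines (1), once (1) → 5 (expected 7)

The third line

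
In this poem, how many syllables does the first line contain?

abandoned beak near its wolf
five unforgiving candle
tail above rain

The first line: "abandoned beak near its wolf": 3+1+1+1+1 = 7

7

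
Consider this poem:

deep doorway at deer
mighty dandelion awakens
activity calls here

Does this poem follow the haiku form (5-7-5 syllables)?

No

Line 1: "deep doorway at deer": 1+2+1+1 = 5 ✓
Line 2: "mighty dandelion awakens": 2+4+3 = 9 (expected 7)
Line 3: "activity calls here": 4+1+1 = 6 (expected 5)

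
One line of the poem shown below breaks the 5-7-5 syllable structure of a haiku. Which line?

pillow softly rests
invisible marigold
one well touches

Line 1: "pillow softly rests": 2+2+1 = 5 ✓
Line 2: "invisible marigold": 4+3 = 7 ✓
Line 3: "one well touches": 1+1+2 = 4 (expected 5)

The third line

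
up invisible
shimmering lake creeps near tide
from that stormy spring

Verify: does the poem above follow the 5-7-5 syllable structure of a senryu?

Line 1: "up invisible": 1+4 = 5 ✓
Line 2: "shimmering lake creeps near tide": 3+1+1+1+1 = 7 ✓
Line 3: "from that stormy spring": 1+1+2+1 = 5 ✓

Yes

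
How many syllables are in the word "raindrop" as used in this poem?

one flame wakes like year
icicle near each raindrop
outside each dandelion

2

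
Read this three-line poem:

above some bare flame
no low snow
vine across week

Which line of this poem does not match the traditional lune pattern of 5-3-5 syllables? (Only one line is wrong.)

Line 1: above(2) + some(1) + bare(1) + flame(1) = 5 ✓
Line 2: no(1) + low(1) + snow(1) = 3 ✓
Line 3: vine(1) + across(2) + week(1) = 4 (expected 5)

Line 3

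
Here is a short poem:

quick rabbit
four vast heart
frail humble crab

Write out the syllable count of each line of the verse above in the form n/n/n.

3/3/4

Line 1: quick (1), rabbit (2) → 3
Line 2: four (1), vast (1), heart (1) → 3
Line 3: frail (1), humble (2), crab (1) → 4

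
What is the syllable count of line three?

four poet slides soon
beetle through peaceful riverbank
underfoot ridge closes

6

Line three: "underfoot ridge closes": 3+1+2 = 6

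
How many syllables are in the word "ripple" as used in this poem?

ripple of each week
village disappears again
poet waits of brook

2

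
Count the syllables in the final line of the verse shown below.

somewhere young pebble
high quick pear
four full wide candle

The final line: four(1) + full(1) + wide(1) + candle(2) = 5

5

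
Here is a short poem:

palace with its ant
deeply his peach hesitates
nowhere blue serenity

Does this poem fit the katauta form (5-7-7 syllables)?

Line 1: palace(2) + with(1) + its(1) + ant(1) = 5 ✓
Line 2: deeply(2) + his(1) + peach(1) + hesitates(3) = 7 ✓
Line 3: nowhere(2) + blue(1) + serenity(4) = 7 ✓

Yes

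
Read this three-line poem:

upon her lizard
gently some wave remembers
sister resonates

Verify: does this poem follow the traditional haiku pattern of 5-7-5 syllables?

Yes

Line 1: upon (2), her (1), lizard (2) → 5 ✓
Line 2: gently (2), some (1), wave (1), remembers (3) → 7 ✓
Line 3: sister (2), resonates (3) → 5 ✓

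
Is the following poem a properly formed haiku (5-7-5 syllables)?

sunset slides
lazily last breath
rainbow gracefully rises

No

Line 1: sunset (2), slides (1) → 3 (expected 5)
Line 2: lazily (3), last (1), breath (1) → 5 (expected 7)
Line 3: rainbow (2), gracefully (3), rises (2) → 7 (expected 5)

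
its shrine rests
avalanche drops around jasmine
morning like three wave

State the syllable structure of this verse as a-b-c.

3-8-5

Line 1: its(1) + shrine(1) + rests(1) = 3
Line 2: avalanche(3) + drops(1) + around(2) + jasmine(2) = 8
Line 3: morning(2) + like(1) + three(1) + wave(1) = 5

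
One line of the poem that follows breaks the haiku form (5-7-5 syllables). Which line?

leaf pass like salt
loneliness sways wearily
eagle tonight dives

Line 1

Line 1: leaf(1) + pass(1) + like(1) + salt(1) = 4 (expected 5)
Line 2: loneliness(3) + sways(1) + wearily(3) = 7 ✓
Line 3: eagle(2) + tonight(2) + dives(1) = 5 ✓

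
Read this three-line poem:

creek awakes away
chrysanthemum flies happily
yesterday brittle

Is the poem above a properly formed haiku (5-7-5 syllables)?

Line 1: "creek awakes away": 1+2+2 = 5 ✓
Line 2: "chrysanthemum flies happily": 4+1+3 = 8 (expected 7)
Line 3: "yesterday brittle": 3+2 = 5 ✓

No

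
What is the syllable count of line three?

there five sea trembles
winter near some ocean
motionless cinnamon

6

Line three: motionless (3), cinnamon (3) → 6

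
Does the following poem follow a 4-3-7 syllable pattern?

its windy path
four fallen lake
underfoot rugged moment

Line 1: its (1), windy (2), path (1) → 4 ✓
Line 2: four (1), fallen (2), lake (1) → 4 (expected 3)
Line 3: underfoot (3), rugged (2), moment (2) → 7 ✓

No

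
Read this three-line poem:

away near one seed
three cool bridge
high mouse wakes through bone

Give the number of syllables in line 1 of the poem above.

5

Line 1: away(2) + near(1) + one(1) + seed(1) = 5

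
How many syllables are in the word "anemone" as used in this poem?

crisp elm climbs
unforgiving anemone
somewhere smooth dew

4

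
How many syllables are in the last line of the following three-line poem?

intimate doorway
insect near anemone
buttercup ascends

5

The last line: "buttercup ascends": 3+2 = 5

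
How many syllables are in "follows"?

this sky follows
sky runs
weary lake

2

"follows" has 2 syllables.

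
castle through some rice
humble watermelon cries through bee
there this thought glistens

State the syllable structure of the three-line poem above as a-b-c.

5-9-5

Line 1: "castle through some rice": 2+1+1+1 = 5
Line 2: "humble watermelon cries through bee": 2+4+1+1+1 = 9
Line 3: "there this thought glistens": 1+1+1+2 = 5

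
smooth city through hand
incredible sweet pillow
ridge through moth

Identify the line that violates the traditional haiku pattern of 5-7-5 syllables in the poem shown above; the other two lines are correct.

Line 3

Line 1: "smooth city through hand": 1+2+1+1 = 5 ✓
Line 2: "incredible sweet pillow": 4+1+2 = 7 ✓
Line 3: "ridge through moth": 1+1+1 = 3 (expected 5)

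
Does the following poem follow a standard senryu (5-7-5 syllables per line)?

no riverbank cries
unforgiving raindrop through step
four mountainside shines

No

Line 1: no (1), riverbank (3), cries (1) → 5 ✓
Line 2: unforgiving (4), raindrop (2), through (1), step (1) → 8 (expected 7)
Line 3: four (1), mountainside (3), shines (1) → 5 ✓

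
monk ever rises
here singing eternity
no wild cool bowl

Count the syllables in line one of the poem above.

5

Line one: monk(1) + ever(2) + rises(2) = 5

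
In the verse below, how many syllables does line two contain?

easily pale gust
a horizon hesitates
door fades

7

Line two: "a horizon hesitates": 1+3+3 = 7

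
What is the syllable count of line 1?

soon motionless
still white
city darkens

4

Line 1: soon(1) + motionless(3) = 4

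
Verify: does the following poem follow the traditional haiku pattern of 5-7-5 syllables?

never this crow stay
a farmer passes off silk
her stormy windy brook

Line 1: never(2) + this(1) + crow(1) + stay(1) = 5 ✓
Line 2: a(1) + farmer(2) + passes(2) + off(1) + silk(1) = 7 ✓
Line 3: her(1) + stormy(2) + windy(2) + brook(1) = 6 (expected 5)

No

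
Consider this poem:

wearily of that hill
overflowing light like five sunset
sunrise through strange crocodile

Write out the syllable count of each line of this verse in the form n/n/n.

Line 1: "wearily of that hill": 3+1+1+1 = 6
Line 2: "overflowing light like five sunset": 4+1+1+1+2 = 9
Line 3: "sunrise through strange crocodile": 2+1+1+3 = 7

6/9/7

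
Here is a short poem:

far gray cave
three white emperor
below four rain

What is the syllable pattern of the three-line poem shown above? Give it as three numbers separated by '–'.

Line 1: far(1) + gray(1) + cave(1) = 3
Line 2: three(1) + white(1) + emperor(3) = 5
Line 3: below(2) + four(1) + rain(1) = 4

3–5–4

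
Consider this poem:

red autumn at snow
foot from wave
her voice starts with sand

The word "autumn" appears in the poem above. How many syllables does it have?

2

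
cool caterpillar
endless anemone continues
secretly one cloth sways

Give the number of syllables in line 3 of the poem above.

Line 3: "secretly one cloth sways": 3+1+1+1 = 6

6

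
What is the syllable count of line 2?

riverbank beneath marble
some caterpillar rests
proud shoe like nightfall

6

Line 2: some (1), caterpillar (4), rests (1) → 6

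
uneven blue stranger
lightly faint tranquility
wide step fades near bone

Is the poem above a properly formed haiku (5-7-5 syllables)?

Line 1: uneven(3) + blue(1) + stranger(2) = 6 (expected 5)
Line 2: lightly(2) + faint(1) + tranquility(4) = 7 ✓
Line 3: wide(1) + step(1) + fades(1) + near(1) + bone(1) = 5 ✓

No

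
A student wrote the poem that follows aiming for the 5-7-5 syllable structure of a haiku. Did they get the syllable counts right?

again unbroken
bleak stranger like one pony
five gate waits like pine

Yes

Line 1: again (2), unbroken (3) → 5 ✓
Line 2: bleak (1), stranger (2), like (1), one (1), pony (2) → 7 ✓
Line 3: five (1), gate (1), waits (1), like (1), pine (1) → 5 ✓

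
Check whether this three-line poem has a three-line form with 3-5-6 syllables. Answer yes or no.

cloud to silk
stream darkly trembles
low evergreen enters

Line 1: cloud (1), to (1), silk (1) → 3 ✓
Line 2: stream (1), darkly (2), trembles (2) → 5 ✓
Line 3: low (1), evergreen (3), enters (2) → 6 ✓

Yes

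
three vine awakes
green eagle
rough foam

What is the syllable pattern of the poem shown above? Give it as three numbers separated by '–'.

Line 1: three (1), vine (1), awakes (2) → 4
Line 2: green (1), eagle (2) → 3
Line 3: rough (1), foam (1) → 2

4–3–2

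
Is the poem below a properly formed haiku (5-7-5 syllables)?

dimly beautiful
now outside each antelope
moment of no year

Yes

Line 1: "dimly beautiful": 2+3 = 5 ✓
Line 2: "now outside each antelope": 1+2+1+3 = 7 ✓
Line 3: "moment of no year": 2+1+1+1 = 5 ✓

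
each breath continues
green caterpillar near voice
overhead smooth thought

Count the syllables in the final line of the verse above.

The final line: overhead (3), smooth (1), thought (1) → 5

5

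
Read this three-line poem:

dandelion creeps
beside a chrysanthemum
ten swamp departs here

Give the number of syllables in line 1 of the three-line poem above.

Line 1: "dandelion creeps": 4+1 = 5

5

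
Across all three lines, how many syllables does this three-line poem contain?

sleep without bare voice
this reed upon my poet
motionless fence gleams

17

Line 1: sleep (1), without (2), bare (1), voice (1) → 5
Line 2: this (1), reed (1), upon (2), my (1), poet (2) → 7
Line 3: motionless (3), fence (1), gleams (1) → 5
Total: 5 + 7 + 5 = 17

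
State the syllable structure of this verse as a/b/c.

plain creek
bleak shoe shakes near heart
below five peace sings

Line 1: "plain creek": 1+1 = 2
Line 2: "bleak shoe shakes near heart": 1+1+1+1+1 = 5
Line 3: "below five peace sings": 2+1+1+1 = 5

2/5/5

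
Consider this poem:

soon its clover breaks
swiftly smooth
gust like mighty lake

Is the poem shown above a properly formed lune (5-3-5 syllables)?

Line 1: soon (1), its (1), clover (2), breaks (1) → 5 ✓
Line 2: swiftly (2), smooth (1) → 3 ✓
Line 3: gust (1), like (1), mighty (2), lake (1) → 5 ✓

Yes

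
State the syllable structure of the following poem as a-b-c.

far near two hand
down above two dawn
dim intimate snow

4-5-5

Line 1: "far near two hand": 1+1+1+1 = 4
Line 2: "down above two dawn": 1+2+1+1 = 5
Line 3: "dim intimate snow": 1+3+1 = 5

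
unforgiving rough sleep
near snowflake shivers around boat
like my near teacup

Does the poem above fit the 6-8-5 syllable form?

Yes

Line 1: "unforgiving rough sleep": 4+1+1 = 6 ✓
Line 2: "near snowflake shivers around boat": 1+2+2+2+1 = 8 ✓
Line 3: "like my near teacup": 1+1+1+2 = 5 ✓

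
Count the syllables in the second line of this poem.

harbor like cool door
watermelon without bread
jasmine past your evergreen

The second line: "watermelon without bread": 4+2+1 = 7

7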